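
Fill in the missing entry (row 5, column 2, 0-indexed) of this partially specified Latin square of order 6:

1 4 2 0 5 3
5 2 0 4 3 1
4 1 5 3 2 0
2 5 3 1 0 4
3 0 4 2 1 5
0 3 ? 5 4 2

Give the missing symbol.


Row 5 contains symbols [0, 2, 3, 4, 5] — missing [1].
Column 2 contains symbols [0, 2, 3, 4, 5] — missing [1].
The missing symbol must appear in both missing sets; intersection = [1].
Therefore the hidden value is 1.

Missing value = 1.


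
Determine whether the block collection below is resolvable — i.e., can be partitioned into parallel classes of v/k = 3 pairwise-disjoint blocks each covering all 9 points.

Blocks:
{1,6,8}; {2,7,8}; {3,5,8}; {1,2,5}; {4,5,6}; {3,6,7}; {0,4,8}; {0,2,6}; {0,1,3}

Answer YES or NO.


v = 9, block size k = 3, number of blocks = 9.
For resolvability, blocks must partition into parallel classes of size v/k = 3.
Total blocks must therefore be a multiple of 3: 9 = 3·3 + 0 ⇒ divisible ✓.
Consider block {1,6,8}. It intersects every other block in the collection, so no parallel class of size 3 can contain it.
Since every block must belong to some parallel class in a resolution, the collection cannot be partitioned into parallel classes.
Resolvable? NO.

NO


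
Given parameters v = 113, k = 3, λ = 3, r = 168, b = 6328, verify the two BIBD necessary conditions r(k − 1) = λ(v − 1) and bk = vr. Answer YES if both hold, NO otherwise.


Condition (i): r(k − 1) = 168·2 = 336; λ(v − 1) = 3·112 = 336. Match? YES.
Condition (ii): bk = 6328·3 = 18984; vr = 113·168 = 18984. Match? YES.
Both conditions hold? YES.

YES


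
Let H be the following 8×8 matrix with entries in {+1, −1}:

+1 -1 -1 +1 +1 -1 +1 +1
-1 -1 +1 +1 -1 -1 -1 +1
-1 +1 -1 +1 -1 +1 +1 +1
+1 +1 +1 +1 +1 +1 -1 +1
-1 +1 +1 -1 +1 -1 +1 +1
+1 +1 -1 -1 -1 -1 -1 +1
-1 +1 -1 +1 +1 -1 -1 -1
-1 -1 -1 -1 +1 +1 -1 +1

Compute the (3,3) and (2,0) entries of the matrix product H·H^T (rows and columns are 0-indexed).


Row 0 of H: [1, -1, -1, 1, 1, -1, 1, 1].
Row 2 of H: [-1, 1, -1, 1, -1, 1, 1, 1].
Row 3 of H: [1, 1, 1, 1, 1, 1, -1, 1].
(H·H^T)[3][3] = Σ_j H[3][j]·H[3][j] = (1)² + (1)² + (1)² + (1)² + (1)² + (1)² + (-1)² + (1)² = 1 + 1 + 1 + 1 + 1 + 1 + 1 + 1 = 8.
(H·H^T)[2][0] = Σ_j H[2][j]·H[0][j] = (-1)·(1) + (1)·(-1) + (-1)·(-1) + (1)·(1) + (-1)·(1) + (1)·(-1) + (1)·(1) + (1)·(1) = -1 + -1 + 1 + 1 + -1 + -1 + 1 + 1 = 0.
So rows 2 and 0 are orthogonal; the diagonal entry equals n = 8.

(3,3) entry = 8; (2,0) entry = 0.


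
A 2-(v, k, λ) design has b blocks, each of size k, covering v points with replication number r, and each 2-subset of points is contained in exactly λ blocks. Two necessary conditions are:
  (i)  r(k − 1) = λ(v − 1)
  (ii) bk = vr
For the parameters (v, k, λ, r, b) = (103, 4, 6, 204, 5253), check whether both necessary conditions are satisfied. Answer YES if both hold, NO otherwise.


Condition (i): r(k − 1) = 204·3 = 612; λ(v − 1) = 6·102 = 612. Match? YES.
Condition (ii): bk = 5253·4 = 21012; vr = 103·204 = 21012. Match? YES.
Both conditions hold? YES.

YES


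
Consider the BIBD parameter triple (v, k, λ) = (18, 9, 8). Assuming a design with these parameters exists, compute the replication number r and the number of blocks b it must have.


Any 2-(v, k, λ) BIBD satisfies two necessary conditions:
  (i)  Each point sits in r blocks, and counting incidences through any fixed point gives r(k − 1) = λ(v − 1), so r = λ(v − 1)/(k − 1).
  (ii) Total incidences bk = vr, so b = vr/k.
Step 1: r = λ(v − 1)/(k − 1) = 8·(18 − 1)/(9 − 1) = 8·17/8 = 136/8 = 17.
Step 2: b = vr/k = 18·17/9 = 306/9 = 34.
Check integrality: r = 17 ∈ Z ✓, b = 34 ∈ Z ✓.
(These identities are necessary conditions: they determine r and b for any design with these parameters, but do not by themselves prove that one exists.)

r = 17, b = 34.


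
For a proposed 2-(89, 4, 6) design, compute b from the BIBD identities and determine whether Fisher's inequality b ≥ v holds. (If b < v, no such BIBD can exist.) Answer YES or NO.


b = λv(v − 1)/(k(k − 1)) = 6·89·88/(4·3) = 46992/12 = 3916.
Compare with v = 89: b ≥ v, so Fisher's inequality holds.

YES


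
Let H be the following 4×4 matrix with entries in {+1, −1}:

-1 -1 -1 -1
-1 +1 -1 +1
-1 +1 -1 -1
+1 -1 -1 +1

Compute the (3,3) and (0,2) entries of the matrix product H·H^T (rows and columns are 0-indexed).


Row 0 of H: [-1, -1, -1, -1].
Row 2 of H: [-1, 1, -1, -1].
Row 3 of H: [1, -1, -1, 1].
(H·H^T)[3][3] = Σ_j H[3][j]·H[3][j] = (1)² + (-1)² + (-1)² + (1)² = 1 + 1 + 1 + 1 = 4.
(H·H^T)[0][2] = Σ_j H[0][j]·H[2][j] = (-1)·(-1) + (-1)·(1) + (-1)·(-1) + (-1)·(-1) = 1 + -1 + 1 + 1 = 2.
Rows 0 and 2 are not orthogonal (dot product = 2 ≠ 0), so H is not a Hadamard matrix.

(3,3) entry = 4; (0,2) entry = 2.


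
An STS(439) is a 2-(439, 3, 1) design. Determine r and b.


An STS(v) is a 2-(v, 3, 1) BIBD: block size k = 3, λ = 1.
Replication: r(k − 1) = λ(v − 1) ⇒ r·2 = 439 − 1 = 438 ⇒ r = 219.
Block count: bk = vr ⇒ b·3 = 439·219 = 96141 ⇒ b = 32047.

r = 219, b = 32047.


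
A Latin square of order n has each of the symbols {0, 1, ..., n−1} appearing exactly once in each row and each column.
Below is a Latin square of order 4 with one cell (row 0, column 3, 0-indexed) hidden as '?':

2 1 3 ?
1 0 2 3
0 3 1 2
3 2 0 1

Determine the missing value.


Row 0 contains symbols [1, 2, 3] — missing [0].
Column 3 contains symbols [1, 2, 3] — missing [0].
The missing symbol must appear in both missing sets; intersection = [0].
Therefore the hidden value is 0.

Missing value = 0.


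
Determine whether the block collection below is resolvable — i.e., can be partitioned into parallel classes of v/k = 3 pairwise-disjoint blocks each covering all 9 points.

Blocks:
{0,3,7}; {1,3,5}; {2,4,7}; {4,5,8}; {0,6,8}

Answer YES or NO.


v = 9, block size k = 3, number of blocks = 5.
For resolvability, blocks must partition into parallel classes of size v/k = 3.
Total blocks must therefore be a multiple of 3: 5 = 3·1 + 2 ⇒ not divisible ✗.
Resolvable? NO.

NO


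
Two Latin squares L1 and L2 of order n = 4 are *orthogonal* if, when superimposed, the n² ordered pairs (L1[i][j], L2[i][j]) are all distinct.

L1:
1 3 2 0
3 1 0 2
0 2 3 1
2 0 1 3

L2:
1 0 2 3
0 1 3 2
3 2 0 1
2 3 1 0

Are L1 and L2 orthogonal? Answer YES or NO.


Form the n² = 16 superimposed pairs (L1[i][j], L2[i][j]), row by row (rows and columns indexed from 0):
row 0: (1,1) (3,0) (2,2) (0,3)
row 1: (3,0) (1,1) (0,3) (2,2)
row 2: (0,3) (2,2) (3,0) (1,1)
row 3: (2,2) (0,3) (1,1) (3,0)
Orthogonality requires all 16 pairs distinct.
But the pair (3,0) repeats: cell (0,1) has L1 = 3, L2 = 0, and cell (1,0) has L1 = 3, L2 = 0.
A repeated pair means some other pair never occurs (only 4 distinct pairs out of 16), so the squares are not orthogonal.
Conclusion: NO.

NO


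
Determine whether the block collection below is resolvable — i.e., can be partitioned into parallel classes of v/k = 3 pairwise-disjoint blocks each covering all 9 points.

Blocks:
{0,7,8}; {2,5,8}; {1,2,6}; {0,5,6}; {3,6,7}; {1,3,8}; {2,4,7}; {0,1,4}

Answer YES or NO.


v = 9, block size k = 3, number of blocks = 8.
For resolvability, blocks must partition into parallel classes of size v/k = 3.
Total blocks must therefore be a multiple of 3: 8 = 3·2 + 2 ⇒ not divisible ✗.
Resolvable? NO.

NO


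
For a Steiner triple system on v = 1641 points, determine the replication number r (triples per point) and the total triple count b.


An STS(v) is a 2-(v, 3, 1) BIBD: block size k = 3, λ = 1.
Replication: r(k − 1) = λ(v − 1) ⇒ r·2 = 1641 − 1 = 1640 ⇒ r = 820.
Block count: b = v(v − 1)/6 = 1641·1640/6 = 2691240/6 = 448540.

r = 820, b = 448540.


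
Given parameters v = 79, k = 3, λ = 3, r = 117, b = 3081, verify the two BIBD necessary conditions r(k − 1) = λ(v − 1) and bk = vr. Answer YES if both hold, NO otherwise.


Condition (i): r(k − 1) = 117·2 = 234; λ(v − 1) = 3·78 = 234. Match? YES.
Condition (ii): bk = 3081·3 = 9243; vr = 79·117 = 9243. Match? YES.
Both conditions hold? YES.

YES


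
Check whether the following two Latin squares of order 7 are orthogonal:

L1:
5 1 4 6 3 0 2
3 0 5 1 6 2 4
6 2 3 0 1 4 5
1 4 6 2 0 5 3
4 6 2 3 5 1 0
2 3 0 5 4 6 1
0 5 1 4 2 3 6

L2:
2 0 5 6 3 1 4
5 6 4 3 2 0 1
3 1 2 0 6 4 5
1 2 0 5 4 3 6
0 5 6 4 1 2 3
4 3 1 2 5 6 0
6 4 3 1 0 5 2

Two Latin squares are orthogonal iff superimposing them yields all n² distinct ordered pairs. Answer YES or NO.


Form the n² = 49 superimposed pairs (L1[i][j], L2[i][j]), row by row (rows and columns indexed from 0):
row 0: (5,2) (1,0) (4,5) (6,6) (3,3) (0,1) (2,4)
row 1: (3,5) (0,6) (5,4) (1,3) (6,2) (2,0) (4,1)
row 2: (6,3) (2,1) (3,2) (0,0) (1,6) (4,4) (5,5)
row 3: (1,1) (4,2) (6,0) (2,5) (0,4) (5,3) (3,6)
row 4: (4,0) (6,5) (2,6) (3,4) (5,1) (1,2) (0,3)
row 5: (2,4) (3,3) (0,1) (5,2) (4,5) (6,6) (1,0)
row 6: (0,6) (5,4) (1,3) (4,1) (2,0) (3,5) (6,2)
Orthogonality requires all 49 pairs distinct.
But the pair (2,4) repeats: cell (0,6) has L1 = 2, L2 = 4, and cell (5,0) has L1 = 2, L2 = 4.
A repeated pair means some other pair never occurs (only 35 distinct pairs out of 49), so the squares are not orthogonal.
Conclusion: NO.

NO


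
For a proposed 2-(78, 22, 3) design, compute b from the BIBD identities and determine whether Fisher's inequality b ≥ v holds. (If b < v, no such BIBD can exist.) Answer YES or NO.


r = λ(v − 1)/(k − 1) = 3·77/21 = 11.
b = vr/k = 78·11/22 = 39.
Fisher's inequality: b ≥ v ⇔ 39 ≥ 78? NO.

NO


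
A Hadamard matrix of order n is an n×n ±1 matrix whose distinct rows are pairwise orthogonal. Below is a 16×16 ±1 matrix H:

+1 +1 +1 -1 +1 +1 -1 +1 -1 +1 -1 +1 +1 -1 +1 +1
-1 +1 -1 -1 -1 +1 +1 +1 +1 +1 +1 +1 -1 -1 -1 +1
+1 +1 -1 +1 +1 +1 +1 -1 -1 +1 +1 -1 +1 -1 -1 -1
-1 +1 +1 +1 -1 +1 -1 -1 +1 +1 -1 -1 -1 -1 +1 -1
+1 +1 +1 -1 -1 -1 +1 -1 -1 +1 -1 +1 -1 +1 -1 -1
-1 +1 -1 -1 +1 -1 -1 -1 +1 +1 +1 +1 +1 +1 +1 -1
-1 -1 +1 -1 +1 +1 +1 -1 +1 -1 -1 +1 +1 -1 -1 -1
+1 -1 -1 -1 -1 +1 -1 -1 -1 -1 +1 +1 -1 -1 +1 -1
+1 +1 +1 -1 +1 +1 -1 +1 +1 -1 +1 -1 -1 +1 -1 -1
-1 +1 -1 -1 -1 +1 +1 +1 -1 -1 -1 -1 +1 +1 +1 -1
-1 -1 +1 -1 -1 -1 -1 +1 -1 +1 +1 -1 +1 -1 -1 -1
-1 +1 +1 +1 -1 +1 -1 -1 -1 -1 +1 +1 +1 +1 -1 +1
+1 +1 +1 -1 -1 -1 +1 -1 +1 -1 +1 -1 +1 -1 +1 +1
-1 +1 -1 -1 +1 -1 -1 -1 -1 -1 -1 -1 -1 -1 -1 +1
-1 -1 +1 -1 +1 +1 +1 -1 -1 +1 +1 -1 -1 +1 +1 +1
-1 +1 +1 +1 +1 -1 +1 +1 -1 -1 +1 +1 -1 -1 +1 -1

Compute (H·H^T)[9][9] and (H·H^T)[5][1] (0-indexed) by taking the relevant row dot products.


Row 1 of H: [-1, 1, -1, -1, -1, 1, 1, 1, 1, 1, 1, 1, -1, -1, -1, 1].
Row 5 of H: [-1, 1, -1, -1, 1, -1, -1, -1, 1, 1, 1, 1, 1, 1, 1, -1].
Row 9 of H: [-1, 1, -1, -1, -1, 1, 1, 1, -1, -1, -1, -1, 1, 1, 1, -1].
(H·H^T)[9][9] = Σ_j H[9][j]·H[9][j] = (-1)² + (1)² + (-1)² + (-1)² + (-1)² + (1)² + (1)² + (1)² + (-1)² + (-1)² + (-1)² + (-1)² + (1)² + (1)² + (1)² + (-1)² = 1 + 1 + 1 + 1 + 1 + 1 + 1 + 1 + 1 + 1 + 1 + 1 + 1 + 1 + 1 + 1 = 16.
(H·H^T)[5][1] = Σ_j H[5][j]·H[1][j] = (-1)·(-1) + (1)·(1) + (-1)·(-1) + (-1)·(-1) + (1)·(-1) + (-1)·(1) + (-1)·(1) + (-1)·(1) + (1)·(1) + (1)·(1) + (1)·(1) + (1)·(1) + (1)·(-1) + (1)·(-1) + (1)·(-1) + (-1)·(1) = 1 + 1 + 1 + 1 + -1 + -1 + -1 + -1 + 1 + 1 + 1 + 1 + -1 + -1 + -1 + -1 = 0.
So rows 5 and 1 are orthogonal; the diagonal entry equals n = 16.

(9,9) entry = 16; (5,1) entry = 0.


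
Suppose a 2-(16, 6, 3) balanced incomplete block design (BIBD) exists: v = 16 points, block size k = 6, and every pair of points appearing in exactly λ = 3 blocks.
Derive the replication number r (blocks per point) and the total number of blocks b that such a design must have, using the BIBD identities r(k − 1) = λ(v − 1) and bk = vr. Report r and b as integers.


Any 2-(v, k, λ) BIBD satisfies two necessary conditions:
  (i)  Each point sits in r blocks, and counting incidences through any fixed point gives r(k − 1) = λ(v − 1), so r = λ(v − 1)/(k − 1).
  (ii) Total incidences bk = vr, so b = vr/k.
Step 1: r = λ(v − 1)/(k − 1) = 3·(16 − 1)/(6 − 1) = 3·15/5 = 45/5 = 9.
Step 2: b = vr/k = 16·9/6 = 144/6 = 24.
Check integrality: r = 9 ∈ Z ✓, b = 24 ∈ Z ✓.
(These identities are necessary conditions: they determine r and b for any design with these parameters, but do not by themselves prove that one exists.)

r = 9, b = 24.


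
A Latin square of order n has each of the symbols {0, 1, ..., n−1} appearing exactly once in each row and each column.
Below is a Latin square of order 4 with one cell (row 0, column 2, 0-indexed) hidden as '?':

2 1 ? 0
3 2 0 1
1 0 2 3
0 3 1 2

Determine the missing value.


Row 0 contains symbols [0, 1, 2] — missing [3].
Column 2 contains symbols [0, 1, 2] — missing [3].
The missing symbol must appear in both missing sets; intersection = [3].
Therefore the hidden value is 3.

Missing value = 3.


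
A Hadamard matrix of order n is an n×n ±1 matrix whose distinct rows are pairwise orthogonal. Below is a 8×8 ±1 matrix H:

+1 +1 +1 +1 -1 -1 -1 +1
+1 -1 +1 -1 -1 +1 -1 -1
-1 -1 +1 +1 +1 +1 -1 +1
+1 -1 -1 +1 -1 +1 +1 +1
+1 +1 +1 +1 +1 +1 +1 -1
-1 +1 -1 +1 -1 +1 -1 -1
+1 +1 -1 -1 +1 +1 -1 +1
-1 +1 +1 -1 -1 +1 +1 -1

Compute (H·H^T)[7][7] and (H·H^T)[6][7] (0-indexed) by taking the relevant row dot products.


Row 6 of H: [1, 1, -1, -1, 1, 1, -1, 1].
Row 7 of H: [-1, 1, 1, -1, -1, 1, 1, -1].
(H·H^T)[7][7] = Σ_j H[7][j]·H[7][j] = (-1)² + (1)² + (1)² + (-1)² + (-1)² + (1)² + (1)² + (-1)² = 1 + 1 + 1 + 1 + 1 + 1 + 1 + 1 = 8.
(H·H^T)[6][7] = Σ_j H[6][j]·H[7][j] = (1)·(-1) + (1)·(1) + (-1)·(1) + (-1)·(-1) + (1)·(-1) + (1)·(1) + (-1)·(1) + (1)·(-1) = -1 + 1 + -1 + 1 + -1 + 1 + -1 + -1 = -2.
Rows 6 and 7 are not orthogonal (dot product = -2 ≠ 0), so H is not a Hadamard matrix.

(7,7) entry = 8; (6,7) entry = -2.


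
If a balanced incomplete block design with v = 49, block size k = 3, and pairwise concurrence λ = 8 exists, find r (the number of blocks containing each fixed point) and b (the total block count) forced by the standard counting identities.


Any 2-(v, k, λ) BIBD satisfies two necessary conditions:
  (i)  Each point sits in r blocks, and counting incidences through any fixed point gives r(k − 1) = λ(v − 1), so r = λ(v − 1)/(k − 1).
  (ii) Total incidences bk = vr, so b = vr/k.
Step 1: r = λ(v − 1)/(k − 1) = 8·(49 − 1)/(3 − 1) = 8·48/2 = 384/2 = 192.
Step 2: b = vr/k = 49·192/3 = 9408/3 = 3136.
Check integrality: r = 192 ∈ Z ✓, b = 3136 ∈ Z ✓.
(These identities are necessary conditions: they determine r and b for any design with these parameters, but do not by themselves prove that one exists.)

r = 192, b = 3136.


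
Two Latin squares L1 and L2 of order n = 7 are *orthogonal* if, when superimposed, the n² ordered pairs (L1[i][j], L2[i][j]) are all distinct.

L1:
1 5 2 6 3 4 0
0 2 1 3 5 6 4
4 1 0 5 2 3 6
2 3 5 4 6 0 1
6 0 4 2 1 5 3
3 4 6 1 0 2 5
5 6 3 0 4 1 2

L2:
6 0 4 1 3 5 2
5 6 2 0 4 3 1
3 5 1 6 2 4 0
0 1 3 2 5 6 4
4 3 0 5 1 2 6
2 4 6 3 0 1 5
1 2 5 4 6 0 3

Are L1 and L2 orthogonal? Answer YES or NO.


Form the n² = 49 superimposed pairs (L1[i][j], L2[i][j]), row by row (rows and columns indexed from 0):
row 0: (1,6) (5,0) (2,4) (6,1) (3,3) (4,5) (0,2)
row 1: (0,5) (2,6) (1,2) (3,0) (5,4) (6,3) (4,1)
row 2: (4,3) (1,5) (0,1) (5,6) (2,2) (3,4) (6,0)
row 3: (2,0) (3,1) (5,3) (4,2) (6,5) (0,6) (1,4)
row 4: (6,4) (0,3) (4,0) (2,5) (1,1) (5,2) (3,6)
row 5: (3,2) (4,4) (6,6) (1,3) (0,0) (2,1) (5,5)
row 6: (5,1) (6,2) (3,5) (0,4) (4,6) (1,0) (2,3)
Orthogonality requires all 49 pairs distinct.
Check by first coordinate: for each symbol s of L1, list the L2 entries in the n cells where L1 = s; they must all differ.
  L1 = 0: L2 entries (in reading order) 2, 5, 1, 6, 3, 0, 4 — all 7 distinct ✓
  L1 = 1: L2 entries (in reading order) 6, 2, 5, 4, 1, 3, 0 — all 7 distinct ✓
  L1 = 2: L2 entries (in reading order) 4, 6, 2, 0, 5, 1, 3 — all 7 distinct ✓
  L1 = 3: L2 entries (in reading order) 3, 0, 4, 1, 6, 2, 5 — all 7 distinct ✓
  L1 = 4: L2 entries (in reading order) 5, 1, 3, 2, 0, 4, 6 — all 7 distinct ✓
  L1 = 5: L2 entries (in reading order) 0, 4, 6, 3, 2, 5, 1 — all 7 distinct ✓
  L1 = 6: L2 entries (in reading order) 1, 3, 0, 5, 4, 6, 2 — all 7 distinct ✓
Every symbol of L1 meets every symbol of L2 exactly once, so all 49 pairs are distinct (49 of 49).
Conclusion: YES.

YES


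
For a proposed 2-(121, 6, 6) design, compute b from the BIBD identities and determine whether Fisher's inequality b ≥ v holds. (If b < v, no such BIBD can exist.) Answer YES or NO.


b = λv(v − 1)/(k(k − 1)) = 6·121·120/(6·5) = 87120/30 = 2904.
Compare with v = 121: b ≥ v, so Fisher's inequality holds.

YES


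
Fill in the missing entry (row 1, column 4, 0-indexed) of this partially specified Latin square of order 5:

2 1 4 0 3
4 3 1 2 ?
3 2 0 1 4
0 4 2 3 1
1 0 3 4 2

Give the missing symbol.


Row 1 contains symbols [1, 2, 3, 4] — missing [0].
Column 4 contains symbols [1, 2, 3, 4] — missing [0].
The missing symbol must appear in both missing sets; intersection = [0].
Therefore the hidden value is 0.

Missing value = 0.


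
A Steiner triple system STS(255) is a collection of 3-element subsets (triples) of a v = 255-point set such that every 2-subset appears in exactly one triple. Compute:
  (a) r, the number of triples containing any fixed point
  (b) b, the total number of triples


An STS(v) is a 2-(v, 3, 1) BIBD: block size k = 3, λ = 1.
Replication: r(k − 1) = λ(v − 1) ⇒ r·2 = 255 − 1 = 254 ⇒ r = 127.
Block count: b = v(v − 1)/6 = 255·254/6 = 64770/6 = 10795.
(Check via bk = vr: 10795·3 = 32385 = 255·127 = 32385 ✓.)

r = 127, b = 10795.


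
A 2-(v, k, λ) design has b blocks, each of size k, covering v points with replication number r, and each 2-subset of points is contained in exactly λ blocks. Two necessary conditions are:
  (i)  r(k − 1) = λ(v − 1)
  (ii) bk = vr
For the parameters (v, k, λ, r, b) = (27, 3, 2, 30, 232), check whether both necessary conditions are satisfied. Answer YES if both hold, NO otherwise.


Condition (i): r(k − 1) = 30·2 = 60; λ(v − 1) = 2·26 = 52. Match? NO.
Condition (ii): bk = 232·3 = 696; vr = 27·30 = 810. Match? NO.
Both conditions hold? NO.

NO


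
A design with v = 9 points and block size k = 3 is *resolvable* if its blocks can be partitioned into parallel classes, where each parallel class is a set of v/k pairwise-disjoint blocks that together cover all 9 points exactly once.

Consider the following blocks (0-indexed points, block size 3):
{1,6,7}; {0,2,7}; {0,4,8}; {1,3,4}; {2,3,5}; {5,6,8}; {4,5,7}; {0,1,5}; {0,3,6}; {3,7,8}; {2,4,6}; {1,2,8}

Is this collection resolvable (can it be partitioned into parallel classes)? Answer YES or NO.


v = 9, block size k = 3, number of blocks = 12.
For resolvability, blocks must partition into parallel classes of size v/k = 3.
Total blocks must therefore be a multiple of 3: 12 = 3·4 + 0 ⇒ divisible ✓.
Greedy packing gives 4 candidate class(es). Each should be a full parallel class (size 3, covers all 9 points).
  Class 1 (3 blocks): {1,6,7}; {0,4,8}; {2,3,5}. Points covered: [0, 1, 2, 3, 4, 5, 6, 7, 8].
  Class 2 (3 blocks): {0,2,7}; {1,3,4}; {5,6,8}. Points covered: [0, 1, 2, 3, 4, 5, 6, 7, 8].
  Class 3 (3 blocks): {4,5,7}; {0,3,6}; {1,2,8}. Points covered: [0, 1, 2, 3, 4, 5, 6, 7, 8].
  Class 4 (3 blocks): {0,1,5}; {3,7,8}; {2,4,6}. Points covered: [0, 1, 2, 3, 4, 5, 6, 7, 8].
All classes full (size 3)? YES. All classes cover every point? YES.
Resolvable? YES.

YES


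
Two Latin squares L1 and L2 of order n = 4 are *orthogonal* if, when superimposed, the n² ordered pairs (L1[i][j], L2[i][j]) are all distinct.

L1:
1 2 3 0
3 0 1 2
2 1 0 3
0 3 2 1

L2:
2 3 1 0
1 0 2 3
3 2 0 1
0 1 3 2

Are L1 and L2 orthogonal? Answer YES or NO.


Form the n² = 16 superimposed pairs (L1[i][j], L2[i][j]), row by row (rows and columns indexed from 0):
row 0: (1,2) (2,3) (3,1) (0,0)
row 1: (3,1) (0,0) (1,2) (2,3)
row 2: (2,3) (1,2) (0,0) (3,1)
row 3: (0,0) (3,1) (2,3) (1,2)
Orthogonality requires all 16 pairs distinct.
But the pair (3,1) repeats: cell (0,2) has L1 = 3, L2 = 1, and cell (1,0) has L1 = 3, L2 = 1.
A repeated pair means some other pair never occurs (only 4 distinct pairs out of 16), so the squares are not orthogonal.
Conclusion: NO.

NO


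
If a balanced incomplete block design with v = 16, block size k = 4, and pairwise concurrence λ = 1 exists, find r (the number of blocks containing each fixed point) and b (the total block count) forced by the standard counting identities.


Any 2-(v, k, λ) BIBD satisfies two necessary conditions:
  (i)  Each point sits in r blocks, and counting incidences through any fixed point gives r(k − 1) = λ(v − 1), so r = λ(v − 1)/(k − 1).
  (ii) Total incidences bk = vr, so b = vr/k.
Step 1: r = λ(v − 1)/(k − 1) = 1·(16 − 1)/(4 − 1) = 1·15/3 = 15/3 = 5.
Step 2: b = vr/k = 16·5/4 = 80/4 = 20.
Check integrality: r = 5 ∈ Z ✓, b = 20 ∈ Z ✓.
(These identities are necessary conditions: they determine r and b for any design with these parameters, but do not by themselves prove that one exists.)

r = 5, b = 20.


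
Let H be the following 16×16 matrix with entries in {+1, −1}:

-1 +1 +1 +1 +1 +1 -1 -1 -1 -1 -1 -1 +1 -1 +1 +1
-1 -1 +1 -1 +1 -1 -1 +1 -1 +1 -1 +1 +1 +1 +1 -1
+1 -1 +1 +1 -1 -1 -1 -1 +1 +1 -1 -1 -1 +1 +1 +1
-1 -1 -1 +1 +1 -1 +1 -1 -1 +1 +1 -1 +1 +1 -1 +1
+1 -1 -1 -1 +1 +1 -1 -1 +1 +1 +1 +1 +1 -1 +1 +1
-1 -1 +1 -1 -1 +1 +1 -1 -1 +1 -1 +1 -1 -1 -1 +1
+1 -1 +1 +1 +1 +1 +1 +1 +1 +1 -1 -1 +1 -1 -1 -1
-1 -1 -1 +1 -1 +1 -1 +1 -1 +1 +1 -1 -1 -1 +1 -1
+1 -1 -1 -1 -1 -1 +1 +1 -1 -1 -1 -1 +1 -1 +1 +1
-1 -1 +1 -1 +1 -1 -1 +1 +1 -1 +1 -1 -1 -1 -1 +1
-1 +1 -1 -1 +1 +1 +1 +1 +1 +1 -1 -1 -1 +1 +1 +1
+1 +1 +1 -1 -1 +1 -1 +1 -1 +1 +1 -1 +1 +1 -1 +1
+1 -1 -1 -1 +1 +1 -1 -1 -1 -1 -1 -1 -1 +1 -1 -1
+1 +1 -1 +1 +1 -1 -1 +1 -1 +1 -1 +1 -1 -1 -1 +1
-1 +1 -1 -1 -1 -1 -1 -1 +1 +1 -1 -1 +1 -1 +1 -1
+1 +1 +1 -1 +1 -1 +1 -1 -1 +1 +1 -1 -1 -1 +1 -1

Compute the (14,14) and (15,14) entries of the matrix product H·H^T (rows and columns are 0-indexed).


Row 14 of H: [-1, 1, -1, -1, -1, -1, -1, -1, 1, 1, -1, -1, 1, -1, 1, -1].
Row 15 of H: [1, 1, 1, -1, 1, -1, 1, -1, -1, 1, 1, -1, -1, -1, 1, -1].
(H·H^T)[14][14] = Σ_j H[14][j]·H[14][j] = (-1)² + (1)² + (-1)² + (-1)² + (-1)² + (-1)² + (-1)² + (-1)² + (1)² + (1)² + (-1)² + (-1)² + (1)² + (-1)² + (1)² + (-1)² = 1 + 1 + 1 + 1 + 1 + 1 + 1 + 1 + 1 + 1 + 1 + 1 + 1 + 1 + 1 + 1 = 16.
(H·H^T)[15][14] = Σ_j H[15][j]·H[14][j] = (1)·(-1) + (1)·(1) + (1)·(-1) + (-1)·(-1) + (1)·(-1) + (-1)·(-1) + (1)·(-1) + (-1)·(-1) + (-1)·(1) + (1)·(1) + (1)·(-1) + (-1)·(-1) + (-1)·(1) + (-1)·(-1) + (1)·(1) + (-1)·(-1) = -1 + 1 + -1 + 1 + -1 + 1 + -1 + 1 + -1 + 1 + -1 + 1 + -1 + 1 + 1 + 1 = 2.
Rows 15 and 14 are not orthogonal (dot product = 2 ≠ 0), so H is not a Hadamard matrix.

(14,14) entry = 16; (15,14) entry = 2.


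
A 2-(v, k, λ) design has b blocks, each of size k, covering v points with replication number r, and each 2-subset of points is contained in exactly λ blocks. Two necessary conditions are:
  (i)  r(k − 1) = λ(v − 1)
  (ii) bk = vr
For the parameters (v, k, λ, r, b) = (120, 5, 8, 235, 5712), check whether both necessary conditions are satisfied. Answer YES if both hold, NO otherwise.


Condition (i): r(k − 1) = 235·4 = 940; λ(v − 1) = 8·119 = 952. Match? NO.
Condition (ii): bk = 5712·5 = 28560; vr = 120·235 = 28200. Match? NO.
Both conditions hold? NO.

NO


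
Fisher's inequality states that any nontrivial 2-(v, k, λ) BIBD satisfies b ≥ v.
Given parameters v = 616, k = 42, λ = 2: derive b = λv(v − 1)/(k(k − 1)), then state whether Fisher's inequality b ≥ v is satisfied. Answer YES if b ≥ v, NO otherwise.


b = λv(v − 1)/(k(k − 1)) = 2·616·615/(42·41) = 757680/1722 = 440.
Compare with v = 616: b < v, so Fisher's inequality fails.

NO


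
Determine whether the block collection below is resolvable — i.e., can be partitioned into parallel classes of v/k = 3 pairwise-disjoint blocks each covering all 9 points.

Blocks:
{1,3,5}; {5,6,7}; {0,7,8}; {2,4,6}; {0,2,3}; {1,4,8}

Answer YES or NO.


v = 9, block size k = 3, number of blocks = 6.
For resolvability, blocks must partition into parallel classes of size v/k = 3.
Total blocks must therefore be a multiple of 3: 6 = 3·2 + 0 ⇒ divisible ✓.
Greedy packing gives 2 candidate class(es). Each should be a full parallel class (size 3, covers all 9 points).
  Class 1 (3 blocks): {1,3,5}; {0,7,8}; {2,4,6}. Points covered: [0, 1, 2, 3, 4, 5, 6, 7, 8].
  Class 2 (3 blocks): {5,6,7}; {0,2,3}; {1,4,8}. Points covered: [0, 1, 2, 3, 4, 5, 6, 7, 8].
All classes full (size 3)? YES. All classes cover every point? YES.
Resolvable? YES.

YES


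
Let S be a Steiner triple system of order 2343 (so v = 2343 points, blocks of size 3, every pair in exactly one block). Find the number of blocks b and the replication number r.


An STS(v) is a 2-(v, 3, 1) BIBD: block size k = 3, λ = 1.
Replication: r(k − 1) = λ(v − 1) ⇒ r·2 = 2343 − 1 = 2342 ⇒ r = 1171.
Block count: b = v(v − 1)/6 = 2343·2342/6 = 5487306/6 = 914551.

r = 1171, b = 914551.


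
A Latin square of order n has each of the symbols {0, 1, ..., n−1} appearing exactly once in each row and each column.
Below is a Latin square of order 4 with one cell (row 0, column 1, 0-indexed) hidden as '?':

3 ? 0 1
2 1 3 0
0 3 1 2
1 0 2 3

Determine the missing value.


Row 0 contains symbols [0, 1, 3] — missing [2].
Column 1 contains symbols [0, 1, 3] — missing [2].
The missing symbol must appear in both missing sets; intersection = [2].
Therefore the hidden value is 2.

Missing value = 2.


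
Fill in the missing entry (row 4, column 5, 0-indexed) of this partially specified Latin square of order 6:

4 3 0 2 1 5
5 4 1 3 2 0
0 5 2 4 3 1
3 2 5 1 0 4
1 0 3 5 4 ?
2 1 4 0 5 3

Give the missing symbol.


Row 4 contains symbols [0, 1, 3, 4, 5] — missing [2].
Column 5 contains symbols [0, 1, 3, 4, 5] — missing [2].
The missing symbol must appear in both missing sets; intersection = [2].
Therefore the hidden value is 2.

Missing value = 2.


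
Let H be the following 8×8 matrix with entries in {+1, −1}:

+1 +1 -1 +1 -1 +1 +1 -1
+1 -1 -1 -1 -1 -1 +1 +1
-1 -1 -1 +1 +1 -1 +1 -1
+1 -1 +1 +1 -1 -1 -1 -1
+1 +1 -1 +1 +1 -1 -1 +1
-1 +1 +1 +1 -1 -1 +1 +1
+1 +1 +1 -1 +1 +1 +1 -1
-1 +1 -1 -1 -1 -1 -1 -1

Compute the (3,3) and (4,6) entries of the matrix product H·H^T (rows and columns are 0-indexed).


Row 3 of H: [1, -1, 1, 1, -1, -1, -1, -1].
Row 4 of H: [1, 1, -1, 1, 1, -1, -1, 1].
Row 6 of H: [1, 1, 1, -1, 1, 1, 1, -1].
(H·H^T)[3][3] = Σ_j H[3][j]·H[3][j] = (1)² + (-1)² + (1)² + (1)² + (-1)² + (-1)² + (-1)² + (-1)² = 1 + 1 + 1 + 1 + 1 + 1 + 1 + 1 = 8.
(H·H^T)[4][6] = Σ_j H[4][j]·H[6][j] = (1)·(1) + (1)·(1) + (-1)·(1) + (1)·(-1) + (1)·(1) + (-1)·(1) + (-1)·(1) + (1)·(-1) = 1 + 1 + -1 + -1 + 1 + -1 + -1 + -1 = -2.
Rows 4 and 6 are not orthogonal (dot product = -2 ≠ 0), so H is not a Hadamard matrix.

(3,3) entry = 8; (4,6) entry = -2.


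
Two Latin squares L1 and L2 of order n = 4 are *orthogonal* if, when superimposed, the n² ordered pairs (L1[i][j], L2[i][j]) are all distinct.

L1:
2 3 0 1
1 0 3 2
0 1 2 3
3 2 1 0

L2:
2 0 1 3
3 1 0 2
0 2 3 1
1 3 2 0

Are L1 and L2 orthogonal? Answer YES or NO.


Form the n² = 16 superimposed pairs (L1[i][j], L2[i][j]), row by row (rows and columns indexed from 0):
row 0: (2,2) (3,0) (0,1) (1,3)
row 1: (1,3) (0,1) (3,0) (2,2)
row 2: (0,0) (1,2) (2,3) (3,1)
row 3: (3,1) (2,3) (1,2) (0,0)
Orthogonality requires all 16 pairs distinct.
But the pair (1,3) repeats: cell (0,3) has L1 = 1, L2 = 3, and cell (1,0) has L1 = 1, L2 = 3.
A repeated pair means some other pair never occurs (only 8 distinct pairs out of 16), so the squares are not orthogonal.
Conclusion: NO.

NO


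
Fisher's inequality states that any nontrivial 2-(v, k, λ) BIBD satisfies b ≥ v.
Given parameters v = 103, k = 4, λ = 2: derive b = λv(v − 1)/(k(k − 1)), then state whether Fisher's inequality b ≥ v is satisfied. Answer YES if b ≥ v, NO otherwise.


b = λv(v − 1)/(k(k − 1)) = 2·103·102/(4·3) = 21012/12 = 1751.
Compare with v = 103: b ≥ v, so Fisher's inequality holds.

YES


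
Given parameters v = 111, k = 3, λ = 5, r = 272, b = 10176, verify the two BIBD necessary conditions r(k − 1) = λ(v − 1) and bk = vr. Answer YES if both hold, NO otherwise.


Condition (i): r(k − 1) = 272·2 = 544; λ(v − 1) = 5·110 = 550. Match? NO.
Condition (ii): bk = 10176·3 = 30528; vr = 111·272 = 30192. Match? NO.
Both conditions hold? NO.

NO


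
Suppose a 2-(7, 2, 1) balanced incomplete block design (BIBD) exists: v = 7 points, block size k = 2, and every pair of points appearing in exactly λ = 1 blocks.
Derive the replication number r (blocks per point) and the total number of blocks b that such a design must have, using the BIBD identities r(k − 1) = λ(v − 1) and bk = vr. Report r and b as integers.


Any 2-(v, k, λ) BIBD satisfies two necessary conditions:
  (i)  Each point sits in r blocks, and counting incidences through any fixed point gives r(k − 1) = λ(v − 1), so r = λ(v − 1)/(k − 1).
  (ii) Total incidences bk = vr, so b = vr/k.
Step 1: r = λ(v − 1)/(k − 1) = 1·(7 − 1)/(2 − 1) = 1·6/1 = 6/1 = 6.
Step 2: b = vr/k = 7·6/2 = 42/2 = 21.
Check integrality: r = 6 ∈ Z ✓, b = 21 ∈ Z ✓.
(These identities are necessary conditions: they determine r and b for any design with these parameters, but do not by themselves prove that one exists.)

r = 6, b = 21.


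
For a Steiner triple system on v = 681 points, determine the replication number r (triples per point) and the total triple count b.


An STS(v) is a 2-(v, 3, 1) BIBD: block size k = 3, λ = 1.
Replication: r(k − 1) = λ(v − 1) ⇒ r·2 = 681 − 1 = 680 ⇒ r = 340.
Block count: b = v(v − 1)/6 = 681·680/6 = 463080/6 = 77180.

r = 340, b = 77180.


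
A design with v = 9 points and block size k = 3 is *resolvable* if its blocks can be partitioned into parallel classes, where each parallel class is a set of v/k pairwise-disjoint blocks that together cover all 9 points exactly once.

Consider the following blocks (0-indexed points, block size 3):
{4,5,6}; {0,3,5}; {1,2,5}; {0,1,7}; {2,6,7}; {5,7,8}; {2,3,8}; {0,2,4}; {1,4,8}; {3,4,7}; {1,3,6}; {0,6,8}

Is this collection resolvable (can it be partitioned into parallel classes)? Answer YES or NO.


v = 9, block size k = 3, number of blocks = 12.
For resolvability, blocks must partition into parallel classes of size v/k = 3.
Total blocks must therefore be a multiple of 3: 12 = 3·4 + 0 ⇒ divisible ✓.
Greedy packing gives 4 candidate class(es). Each should be a full parallel class (size 3, covers all 9 points).
  Class 1 (3 blocks): {4,5,6}; {0,1,7}; {2,3,8}. Points covered: [0, 1, 2, 3, 4, 5, 6, 7, 8].
  Class 2 (3 blocks): {0,3,5}; {2,6,7}; {1,4,8}. Points covered: [0, 1, 2, 3, 4, 5, 6, 7, 8].
  Class 3 (3 blocks): {1,2,5}; {3,4,7}; {0,6,8}. Points covered: [0, 1, 2, 3, 4, 5, 6, 7, 8].
  Class 4 (3 blocks): {5,7,8}; {0,2,4}; {1,3,6}. Points covered: [0, 1, 2, 3, 4, 5, 6, 7, 8].
All classes full (size 3)? YES. All classes cover every point? YES.
Resolvable? YES.

YES


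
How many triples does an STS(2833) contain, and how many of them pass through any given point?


An STS(v) is a 2-(v, 3, 1) BIBD: block size k = 3, λ = 1.
Replication: r(k − 1) = λ(v − 1) ⇒ r·2 = 2833 − 1 = 2832 ⇒ r = 1416.
Block count: b = v(v − 1)/6 = 2833·2832/6 = 8023056/6 = 1337176.
(Check via bk = vr: 1337176·3 = 4011528 = 2833·1416 = 4011528 ✓.)

r = 1416, b = 1337176.


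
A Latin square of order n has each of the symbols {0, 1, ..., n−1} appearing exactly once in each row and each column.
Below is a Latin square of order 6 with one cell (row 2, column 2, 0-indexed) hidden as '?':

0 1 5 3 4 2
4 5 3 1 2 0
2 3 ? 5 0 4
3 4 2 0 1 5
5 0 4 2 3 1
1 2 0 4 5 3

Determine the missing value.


Row 2 contains symbols [0, 2, 3, 4, 5] — missing [1].
Column 2 contains symbols [0, 2, 3, 4, 5] — missing [1].
The missing symbol must appear in both missing sets; intersection = [1].
Therefore the hidden value is 1.

Missing value = 1.


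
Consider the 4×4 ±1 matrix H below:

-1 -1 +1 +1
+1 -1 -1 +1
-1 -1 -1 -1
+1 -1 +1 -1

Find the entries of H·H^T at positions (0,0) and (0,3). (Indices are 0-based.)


Row 0 of H: [-1, -1, 1, 1].
Row 3 of H: [1, -1, 1, -1].
(H·H^T)[0][0] = Σ_j H[0][j]·H[0][j] = (-1)² + (-1)² + (1)² + (1)² = 1 + 1 + 1 + 1 = 4.
(H·H^T)[0][3] = Σ_j H[0][j]·H[3][j] = (-1)·(1) + (-1)·(-1) + (1)·(1) + (1)·(-1) = -1 + 1 + 1 + -1 = 0.
So rows 0 and 3 are orthogonal; the diagonal entry equals n = 4.

(0,0) entry = 4; (0,3) entry = 0.


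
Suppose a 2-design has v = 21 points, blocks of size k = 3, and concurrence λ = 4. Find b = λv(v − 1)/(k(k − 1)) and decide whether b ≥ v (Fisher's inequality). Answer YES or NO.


r = λ(v − 1)/(k − 1) = 4·20/2 = 40.
b = vr/k = 21·40/3 = 280.
Fisher's inequality: b ≥ v ⇔ 280 ≥ 21? YES.

YES


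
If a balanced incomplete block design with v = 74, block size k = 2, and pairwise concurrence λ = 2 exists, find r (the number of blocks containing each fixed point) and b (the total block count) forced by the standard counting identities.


Any 2-(v, k, λ) BIBD satisfies two necessary conditions:
  (i)  Each point sits in r blocks, and counting incidences through any fixed point gives r(k − 1) = λ(v − 1), so r = λ(v − 1)/(k − 1).
  (ii) Total incidences bk = vr, so b = vr/k.
Step 1: r = λ(v − 1)/(k − 1) = 2·(74 − 1)/(2 − 1) = 2·73/1 = 146/1 = 146.
Step 2: b = vr/k = 74·146/2 = 10804/2 = 5402.
Check integrality: r = 146 ∈ Z ✓, b = 5402 ∈ Z ✓.
(These identities are necessary conditions: they determine r and b for any design with these parameters, but do not by themselves prove that one exists.)

r = 146, b = 5402.


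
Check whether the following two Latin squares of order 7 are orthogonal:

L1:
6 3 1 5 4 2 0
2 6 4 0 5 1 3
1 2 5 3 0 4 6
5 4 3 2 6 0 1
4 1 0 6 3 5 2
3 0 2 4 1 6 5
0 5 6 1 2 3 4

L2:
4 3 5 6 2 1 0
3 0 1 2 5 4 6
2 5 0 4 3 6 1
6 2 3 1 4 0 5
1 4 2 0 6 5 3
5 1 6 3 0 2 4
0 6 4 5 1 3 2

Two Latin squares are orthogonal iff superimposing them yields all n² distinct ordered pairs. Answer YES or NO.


Form the n² = 49 superimposed pairs (L1[i][j], L2[i][j]), row by row (rows and columns indexed from 0):
row 0: (6,4) (3,3) (1,5) (5,6) (4,2) (2,1) (0,0)
row 1: (2,3) (6,0) (4,1) (0,2) (5,5) (1,4) (3,6)
row 2: (1,2) (2,5) (5,0) (3,4) (0,3) (4,6) (6,1)
row 3: (5,6) (4,2) (3,3) (2,1) (6,4) (0,0) (1,5)
row 4: (4,1) (1,4) (0,2) (6,0) (3,6) (5,5) (2,3)
row 5: (3,5) (0,1) (2,6) (4,3) (1,0) (6,2) (5,4)
row 6: (0,0) (5,6) (6,4) (1,5) (2,1) (3,3) (4,2)
Orthogonality requires all 49 pairs distinct.
But the pair (5,6) repeats: cell (0,3) has L1 = 5, L2 = 6, and cell (3,0) has L1 = 5, L2 = 6.
A repeated pair means some other pair never occurs (only 28 distinct pairs out of 49), so the squares are not orthogonal.
Conclusion: NO.

NO


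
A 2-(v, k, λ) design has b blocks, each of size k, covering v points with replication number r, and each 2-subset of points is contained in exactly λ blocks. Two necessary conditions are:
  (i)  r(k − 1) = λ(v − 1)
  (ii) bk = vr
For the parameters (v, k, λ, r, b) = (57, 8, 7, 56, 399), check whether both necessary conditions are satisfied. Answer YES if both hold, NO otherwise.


Condition (i): r(k − 1) = 56·7 = 392; λ(v − 1) = 7·56 = 392. Match? YES.
Condition (ii): bk = 399·8 = 3192; vr = 57·56 = 3192. Match? YES.
Both conditions hold? YES.

YES


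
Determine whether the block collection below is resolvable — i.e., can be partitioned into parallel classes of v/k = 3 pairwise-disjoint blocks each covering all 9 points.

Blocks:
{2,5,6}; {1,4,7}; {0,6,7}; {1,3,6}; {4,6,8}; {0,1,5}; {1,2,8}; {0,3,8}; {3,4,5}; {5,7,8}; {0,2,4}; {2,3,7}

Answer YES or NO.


v = 9, block size k = 3, number of blocks = 12.
For resolvability, blocks must partition into parallel classes of size v/k = 3.
Total blocks must therefore be a multiple of 3: 12 = 3·4 + 0 ⇒ divisible ✓.
Greedy packing gives 4 candidate class(es). Each should be a full parallel class (size 3, covers all 9 points).
  Class 1 (3 blocks): {2,5,6}; {1,4,7}; {0,3,8}. Points covered: [0, 1, 2, 3, 4, 5, 6, 7, 8].
  Class 2 (3 blocks): {0,6,7}; {1,2,8}; {3,4,5}. Points covered: [0, 1, 2, 3, 4, 5, 6, 7, 8].
  Class 3 (3 blocks): {1,3,6}; {5,7,8}; {0,2,4}. Points covered: [0, 1, 2, 3, 4, 5, 6, 7, 8].
  Class 4 (3 blocks): {4,6,8}; {0,1,5}; {2,3,7}. Points covered: [0, 1, 2, 3, 4, 5, 6, 7, 8].
All classes full (size 3)? YES. All classes cover every point? YES.
Resolvable? YES.

YES


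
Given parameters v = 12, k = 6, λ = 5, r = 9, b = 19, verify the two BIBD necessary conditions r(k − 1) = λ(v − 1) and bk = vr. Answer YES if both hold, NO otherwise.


Condition (i): r(k − 1) = 9·5 = 45; λ(v − 1) = 5·11 = 55. Match? NO.
Condition (ii): bk = 19·6 = 114; vr = 12·9 = 108. Match? NO.
Both conditions hold? NO.

NO


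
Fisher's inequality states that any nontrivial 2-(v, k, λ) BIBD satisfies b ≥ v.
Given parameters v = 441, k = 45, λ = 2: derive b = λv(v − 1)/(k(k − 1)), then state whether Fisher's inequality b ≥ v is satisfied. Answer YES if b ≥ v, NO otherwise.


r = λ(v − 1)/(k − 1) = 2·440/44 = 20.
b = vr/k = 441·20/45 = 196.
Fisher's inequality: b ≥ v ⇔ 196 ≥ 441? NO.

NO


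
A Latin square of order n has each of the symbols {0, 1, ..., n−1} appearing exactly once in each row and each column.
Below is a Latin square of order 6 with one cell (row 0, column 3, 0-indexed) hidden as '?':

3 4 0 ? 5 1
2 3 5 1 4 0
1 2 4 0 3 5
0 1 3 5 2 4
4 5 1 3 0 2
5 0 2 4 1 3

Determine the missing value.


Row 0 contains symbols [0, 1, 3, 4, 5] — missing [2].
Column 3 contains symbols [0, 1, 3, 4, 5] — missing [2].
The missing symbol must appear in both missing sets; intersection = [2].
Therefore the hidden value is 2.

Missing value = 2.


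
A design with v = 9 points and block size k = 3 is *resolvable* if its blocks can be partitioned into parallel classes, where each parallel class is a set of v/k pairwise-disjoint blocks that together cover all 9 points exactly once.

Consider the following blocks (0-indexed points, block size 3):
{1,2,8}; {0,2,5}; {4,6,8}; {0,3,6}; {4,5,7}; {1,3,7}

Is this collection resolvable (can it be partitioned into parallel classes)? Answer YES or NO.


v = 9, block size k = 3, number of blocks = 6.
For resolvability, blocks must partition into parallel classes of size v/k = 3.
Total blocks must therefore be a multiple of 3: 6 = 3·2 + 0 ⇒ divisible ✓.
Greedy packing gives 2 candidate class(es). Each should be a full parallel class (size 3, covers all 9 points).
  Class 1 (3 blocks): {1,2,8}; {0,3,6}; {4,5,7}. Points covered: [0, 1, 2, 3, 4, 5, 6, 7, 8].
  Class 2 (3 blocks): {0,2,5}; {4,6,8}; {1,3,7}. Points covered: [0, 1, 2, 3, 4, 5, 6, 7, 8].
All classes full (size 3)? YES. All classes cover every point? YES.
Resolvable? YES.

YES


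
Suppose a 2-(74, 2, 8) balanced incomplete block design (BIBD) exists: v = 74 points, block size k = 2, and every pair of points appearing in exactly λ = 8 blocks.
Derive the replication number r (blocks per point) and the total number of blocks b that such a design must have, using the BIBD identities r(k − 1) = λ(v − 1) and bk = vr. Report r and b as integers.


Any 2-(v, k, λ) BIBD satisfies two necessary conditions:
  (i)  Each point sits in r blocks, and counting incidences through any fixed point gives r(k − 1) = λ(v − 1), so r = λ(v − 1)/(k − 1).
  (ii) Total incidences bk = vr, so b = vr/k.
Step 1: r = λ(v − 1)/(k − 1) = 8·(74 − 1)/(2 − 1) = 8·73/1 = 584/1 = 584.
Step 2: b = vr/k = 74·584/2 = 43216/2 = 21608.
Check integrality: r = 584 ∈ Z ✓, b = 21608 ∈ Z ✓.
(These identities are necessary conditions: they determine r and b for any design with these parameters, but do not by themselves prove that one exists.)

r = 584, b = 21608.
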